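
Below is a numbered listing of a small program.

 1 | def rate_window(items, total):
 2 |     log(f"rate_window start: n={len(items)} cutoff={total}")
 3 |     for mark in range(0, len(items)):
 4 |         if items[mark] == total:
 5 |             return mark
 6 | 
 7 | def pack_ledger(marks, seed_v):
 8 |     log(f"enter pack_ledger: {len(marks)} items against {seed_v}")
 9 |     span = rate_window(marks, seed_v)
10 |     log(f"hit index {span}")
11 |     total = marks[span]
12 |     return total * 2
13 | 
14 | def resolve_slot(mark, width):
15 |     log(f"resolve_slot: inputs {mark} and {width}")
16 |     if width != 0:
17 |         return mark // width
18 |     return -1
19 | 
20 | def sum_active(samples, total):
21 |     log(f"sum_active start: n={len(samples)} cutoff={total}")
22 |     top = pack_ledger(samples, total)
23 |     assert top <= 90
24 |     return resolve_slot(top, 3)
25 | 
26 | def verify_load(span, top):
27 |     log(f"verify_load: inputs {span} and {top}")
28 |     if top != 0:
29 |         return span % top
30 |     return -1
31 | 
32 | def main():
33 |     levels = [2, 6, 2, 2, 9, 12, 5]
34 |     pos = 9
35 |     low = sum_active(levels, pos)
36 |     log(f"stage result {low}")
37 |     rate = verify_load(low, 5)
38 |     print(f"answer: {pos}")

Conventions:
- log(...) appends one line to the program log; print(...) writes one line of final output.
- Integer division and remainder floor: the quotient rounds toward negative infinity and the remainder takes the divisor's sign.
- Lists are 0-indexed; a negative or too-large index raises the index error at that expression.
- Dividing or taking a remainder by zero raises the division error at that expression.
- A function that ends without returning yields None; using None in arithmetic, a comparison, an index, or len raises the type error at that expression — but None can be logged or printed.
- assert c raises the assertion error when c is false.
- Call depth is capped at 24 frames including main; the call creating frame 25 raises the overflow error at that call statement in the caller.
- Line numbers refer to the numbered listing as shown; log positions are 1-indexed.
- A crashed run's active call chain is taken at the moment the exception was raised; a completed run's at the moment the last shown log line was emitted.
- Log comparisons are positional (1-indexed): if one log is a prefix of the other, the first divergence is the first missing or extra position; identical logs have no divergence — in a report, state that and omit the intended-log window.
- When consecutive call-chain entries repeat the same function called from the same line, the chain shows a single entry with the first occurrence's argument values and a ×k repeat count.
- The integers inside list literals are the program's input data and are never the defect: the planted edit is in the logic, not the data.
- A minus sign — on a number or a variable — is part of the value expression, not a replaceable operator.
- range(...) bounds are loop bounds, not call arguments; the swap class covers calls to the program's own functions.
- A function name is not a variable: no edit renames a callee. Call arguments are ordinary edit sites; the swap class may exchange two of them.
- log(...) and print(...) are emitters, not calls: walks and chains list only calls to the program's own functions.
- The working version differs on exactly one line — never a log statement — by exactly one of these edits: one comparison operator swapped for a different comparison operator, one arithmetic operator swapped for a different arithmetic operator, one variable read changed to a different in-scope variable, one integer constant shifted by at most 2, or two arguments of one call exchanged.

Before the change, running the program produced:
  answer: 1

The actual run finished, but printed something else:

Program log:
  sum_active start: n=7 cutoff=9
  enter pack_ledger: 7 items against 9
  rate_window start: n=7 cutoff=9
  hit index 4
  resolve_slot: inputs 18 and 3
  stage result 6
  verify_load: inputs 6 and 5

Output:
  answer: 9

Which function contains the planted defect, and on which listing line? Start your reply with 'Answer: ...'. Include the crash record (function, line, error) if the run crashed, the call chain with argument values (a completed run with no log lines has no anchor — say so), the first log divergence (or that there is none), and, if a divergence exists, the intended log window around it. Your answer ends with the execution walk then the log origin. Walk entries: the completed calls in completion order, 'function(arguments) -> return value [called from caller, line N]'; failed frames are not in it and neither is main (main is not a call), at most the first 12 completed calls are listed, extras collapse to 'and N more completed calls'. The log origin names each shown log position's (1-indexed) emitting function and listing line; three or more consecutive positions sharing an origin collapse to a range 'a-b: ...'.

Answer: the defect is in main at line 38.
Core observation: No log line changed; the fault shows up purely in the output.
Call chain: main -> verify_load(6, 5) (called at line 37).
First divergence: none — the logs agree in full.
Execution walk:
  rate_window([2, 6, 2, 2, 9, 12, 5], 9) -> 4  [called from pack_ledger, line 9]
  pack_ledger([2, 6, 2, 2, 9, 12, 5], 9) -> 18  [called from sum_active, line 22]
  resolve_slot(18, 3) -> 6  [called from sum_active, line 24]
  sum_active([2, 6, 2, 2, 9, 12, 5], 9) -> 6  [called from main, line 35]
  verify_load(6, 5) -> 1  [called from main, line 37]
Origin of each log line:
  1: emitted by sum_active (line 21)
  2: emitted by pack_ledger (line 8)
  3: emitted by rate_window (line 2)
  4: emitted by pack_ledger (line 10)
  5: emitted by resolve_slot (line 15)
  6: emitted by main (line 36)
  7: emitted by verify_load (line 27)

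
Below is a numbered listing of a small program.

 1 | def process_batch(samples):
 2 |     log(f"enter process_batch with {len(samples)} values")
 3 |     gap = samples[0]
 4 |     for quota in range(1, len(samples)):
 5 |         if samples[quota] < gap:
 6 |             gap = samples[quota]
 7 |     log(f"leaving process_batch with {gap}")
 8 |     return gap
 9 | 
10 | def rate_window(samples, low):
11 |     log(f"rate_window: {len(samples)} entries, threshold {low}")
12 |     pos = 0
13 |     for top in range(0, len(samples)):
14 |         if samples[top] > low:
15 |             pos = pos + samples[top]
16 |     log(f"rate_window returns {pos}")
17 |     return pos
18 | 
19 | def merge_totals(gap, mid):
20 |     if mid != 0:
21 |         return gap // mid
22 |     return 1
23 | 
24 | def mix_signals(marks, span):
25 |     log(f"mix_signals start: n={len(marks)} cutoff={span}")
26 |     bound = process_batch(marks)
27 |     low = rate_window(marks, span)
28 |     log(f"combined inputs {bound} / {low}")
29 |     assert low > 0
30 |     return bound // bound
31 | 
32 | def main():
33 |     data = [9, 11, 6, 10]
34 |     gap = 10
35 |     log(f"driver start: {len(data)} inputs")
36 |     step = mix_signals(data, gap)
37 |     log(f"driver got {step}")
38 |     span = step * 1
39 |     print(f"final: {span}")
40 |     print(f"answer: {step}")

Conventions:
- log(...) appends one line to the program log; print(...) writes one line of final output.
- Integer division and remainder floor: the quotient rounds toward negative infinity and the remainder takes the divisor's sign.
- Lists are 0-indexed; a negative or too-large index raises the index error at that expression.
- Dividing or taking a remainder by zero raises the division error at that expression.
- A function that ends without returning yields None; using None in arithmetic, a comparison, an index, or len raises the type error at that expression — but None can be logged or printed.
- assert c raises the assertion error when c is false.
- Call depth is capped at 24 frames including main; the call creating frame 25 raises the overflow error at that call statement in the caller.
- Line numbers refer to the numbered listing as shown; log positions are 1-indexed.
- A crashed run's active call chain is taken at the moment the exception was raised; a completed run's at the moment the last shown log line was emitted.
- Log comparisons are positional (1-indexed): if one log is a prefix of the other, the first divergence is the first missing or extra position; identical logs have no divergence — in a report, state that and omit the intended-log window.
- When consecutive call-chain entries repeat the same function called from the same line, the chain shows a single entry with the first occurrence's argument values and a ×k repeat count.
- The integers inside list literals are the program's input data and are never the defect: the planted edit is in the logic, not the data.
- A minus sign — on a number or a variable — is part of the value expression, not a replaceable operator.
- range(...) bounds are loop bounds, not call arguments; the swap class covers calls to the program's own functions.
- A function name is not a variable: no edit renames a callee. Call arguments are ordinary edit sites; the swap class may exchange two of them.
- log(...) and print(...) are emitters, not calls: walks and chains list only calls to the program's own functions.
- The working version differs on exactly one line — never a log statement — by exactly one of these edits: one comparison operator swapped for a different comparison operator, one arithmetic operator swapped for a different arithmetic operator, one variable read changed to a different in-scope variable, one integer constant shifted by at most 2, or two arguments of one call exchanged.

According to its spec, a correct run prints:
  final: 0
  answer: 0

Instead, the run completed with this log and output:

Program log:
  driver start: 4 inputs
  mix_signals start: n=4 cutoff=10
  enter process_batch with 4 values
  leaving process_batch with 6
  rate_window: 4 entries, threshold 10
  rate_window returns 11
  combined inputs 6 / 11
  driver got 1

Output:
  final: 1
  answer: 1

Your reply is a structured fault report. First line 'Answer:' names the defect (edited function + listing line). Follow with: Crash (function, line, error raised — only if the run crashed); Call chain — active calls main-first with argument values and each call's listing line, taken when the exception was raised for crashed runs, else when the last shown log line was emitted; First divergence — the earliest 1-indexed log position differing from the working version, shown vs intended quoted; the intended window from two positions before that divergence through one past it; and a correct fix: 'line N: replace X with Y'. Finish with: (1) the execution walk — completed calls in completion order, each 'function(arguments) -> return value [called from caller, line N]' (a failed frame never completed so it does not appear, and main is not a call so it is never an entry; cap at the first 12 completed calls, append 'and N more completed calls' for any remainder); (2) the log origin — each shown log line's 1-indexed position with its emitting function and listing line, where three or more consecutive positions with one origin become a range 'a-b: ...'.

Answer: the defect is in mix_signals at line 30.
Key observation: The log first diverges at position 8: the faulty run prints 'driver got 1' where the working version prints 'driver got 0'.
Call chain: main.
First divergence: position 8 — the shown line 'driver got 1' should read 'driver got 0'.
Intended log window:
  6: rate_window returns 11
  7: combined inputs 6 / 11
  8: driver got 0
Execution walk:
  process_batch([9, 11, 6, 10]) -> 6  [called from mix_signals, line 26]
  rate_window([9, 11, 6, 10], 10) -> 11  [called from mix_signals, line 27]
  mix_signals([9, 11, 6, 10], 10) -> 1  [called from main, line 36]
Log origins:
  1: logged in main at line 35
  2: logged in mix_signals at line 25
  3: logged in process_batch at line 2
  4: logged in process_batch at line 7
  5: logged in rate_window at line 11
  6: logged in rate_window at line 16
  7: logged in mix_signals at line 28
  8: logged in main at line 37
A correct fix: line 30: replace `bound // bound` with `bound // low`.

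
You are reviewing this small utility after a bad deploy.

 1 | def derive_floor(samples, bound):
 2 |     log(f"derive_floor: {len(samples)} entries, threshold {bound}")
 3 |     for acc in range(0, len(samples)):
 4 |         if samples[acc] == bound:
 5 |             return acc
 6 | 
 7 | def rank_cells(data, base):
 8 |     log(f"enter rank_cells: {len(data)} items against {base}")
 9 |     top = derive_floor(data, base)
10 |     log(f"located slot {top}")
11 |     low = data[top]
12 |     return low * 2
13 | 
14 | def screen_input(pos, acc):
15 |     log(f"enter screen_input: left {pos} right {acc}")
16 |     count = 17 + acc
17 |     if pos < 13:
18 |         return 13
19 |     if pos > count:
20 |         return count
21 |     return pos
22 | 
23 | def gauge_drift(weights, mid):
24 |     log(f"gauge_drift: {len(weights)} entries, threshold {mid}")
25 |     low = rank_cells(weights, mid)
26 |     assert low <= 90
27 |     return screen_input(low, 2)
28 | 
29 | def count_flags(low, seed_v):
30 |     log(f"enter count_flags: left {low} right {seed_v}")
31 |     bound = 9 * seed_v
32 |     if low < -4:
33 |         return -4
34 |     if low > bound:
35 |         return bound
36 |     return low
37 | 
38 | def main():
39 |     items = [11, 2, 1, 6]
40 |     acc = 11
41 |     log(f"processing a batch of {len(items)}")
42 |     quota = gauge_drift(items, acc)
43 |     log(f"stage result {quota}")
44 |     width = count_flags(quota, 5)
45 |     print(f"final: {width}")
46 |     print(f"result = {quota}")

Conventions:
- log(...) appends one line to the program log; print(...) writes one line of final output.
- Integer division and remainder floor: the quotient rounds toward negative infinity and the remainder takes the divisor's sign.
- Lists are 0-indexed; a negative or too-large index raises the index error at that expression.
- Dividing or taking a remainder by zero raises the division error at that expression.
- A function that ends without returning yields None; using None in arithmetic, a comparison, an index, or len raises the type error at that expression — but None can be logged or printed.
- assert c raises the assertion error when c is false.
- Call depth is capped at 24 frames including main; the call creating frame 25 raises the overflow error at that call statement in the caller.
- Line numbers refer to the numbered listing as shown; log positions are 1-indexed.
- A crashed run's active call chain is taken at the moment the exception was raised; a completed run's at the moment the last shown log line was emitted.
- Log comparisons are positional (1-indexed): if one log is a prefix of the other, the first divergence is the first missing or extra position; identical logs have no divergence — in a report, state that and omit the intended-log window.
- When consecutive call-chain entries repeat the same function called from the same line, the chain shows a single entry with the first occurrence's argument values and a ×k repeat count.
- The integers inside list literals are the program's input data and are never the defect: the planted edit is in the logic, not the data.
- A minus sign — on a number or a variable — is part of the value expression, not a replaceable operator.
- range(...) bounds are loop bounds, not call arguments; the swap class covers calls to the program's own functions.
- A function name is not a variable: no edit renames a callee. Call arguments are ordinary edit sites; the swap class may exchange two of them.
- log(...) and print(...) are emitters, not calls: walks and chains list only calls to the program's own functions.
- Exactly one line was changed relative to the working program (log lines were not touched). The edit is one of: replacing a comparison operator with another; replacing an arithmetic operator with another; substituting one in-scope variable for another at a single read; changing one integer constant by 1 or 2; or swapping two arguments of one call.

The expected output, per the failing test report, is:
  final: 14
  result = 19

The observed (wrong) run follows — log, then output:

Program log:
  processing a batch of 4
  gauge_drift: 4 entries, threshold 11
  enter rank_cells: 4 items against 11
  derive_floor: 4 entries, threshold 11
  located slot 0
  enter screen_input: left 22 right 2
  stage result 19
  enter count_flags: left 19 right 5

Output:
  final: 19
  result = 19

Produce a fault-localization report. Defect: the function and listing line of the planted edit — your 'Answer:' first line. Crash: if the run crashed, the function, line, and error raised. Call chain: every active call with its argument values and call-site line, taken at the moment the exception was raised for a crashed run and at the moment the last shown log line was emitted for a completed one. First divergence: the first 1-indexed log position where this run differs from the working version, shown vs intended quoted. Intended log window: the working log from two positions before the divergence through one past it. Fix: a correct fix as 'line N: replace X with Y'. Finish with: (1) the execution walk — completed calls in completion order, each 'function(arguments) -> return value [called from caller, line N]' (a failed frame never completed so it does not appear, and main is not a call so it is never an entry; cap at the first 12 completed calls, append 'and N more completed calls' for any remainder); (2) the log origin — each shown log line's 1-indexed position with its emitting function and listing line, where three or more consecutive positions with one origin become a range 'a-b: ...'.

Answer: the defect is in count_flags at line 31.
Core observation: Log streams are identical — the defect surfaces only in the printed output.
Call chain: main -> count_flags(19, 5) (called at line 44).
First divergence: none — the logs agree in full.
Execution walk:
  derive_floor([11, 2, 1, 6], 11) -> 0  [called from rank_cells, line 9]
  rank_cells([11, 2, 1, 6], 11) -> 22  [called from gauge_drift, line 25]
  screen_input(22, 2) -> 19  [called from gauge_drift, line 27]
  gauge_drift([11, 2, 1, 6], 11) -> 19  [called from main, line 42]
  count_flags(19, 5) -> 19  [called from main, line 44]
Log line origins:
  1: emitted by main (line 41)
  2: emitted by gauge_drift (line 24)
  3: emitted by rank_cells (line 8)
  4: emitted by derive_floor (line 2)
  5: emitted by rank_cells (line 10)
  6: emitted by screen_input (line 15)
  7: emitted by main (line 43)
  8: emitted by count_flags (line 30)
A correct fix: line 31: replace `*` with `+`.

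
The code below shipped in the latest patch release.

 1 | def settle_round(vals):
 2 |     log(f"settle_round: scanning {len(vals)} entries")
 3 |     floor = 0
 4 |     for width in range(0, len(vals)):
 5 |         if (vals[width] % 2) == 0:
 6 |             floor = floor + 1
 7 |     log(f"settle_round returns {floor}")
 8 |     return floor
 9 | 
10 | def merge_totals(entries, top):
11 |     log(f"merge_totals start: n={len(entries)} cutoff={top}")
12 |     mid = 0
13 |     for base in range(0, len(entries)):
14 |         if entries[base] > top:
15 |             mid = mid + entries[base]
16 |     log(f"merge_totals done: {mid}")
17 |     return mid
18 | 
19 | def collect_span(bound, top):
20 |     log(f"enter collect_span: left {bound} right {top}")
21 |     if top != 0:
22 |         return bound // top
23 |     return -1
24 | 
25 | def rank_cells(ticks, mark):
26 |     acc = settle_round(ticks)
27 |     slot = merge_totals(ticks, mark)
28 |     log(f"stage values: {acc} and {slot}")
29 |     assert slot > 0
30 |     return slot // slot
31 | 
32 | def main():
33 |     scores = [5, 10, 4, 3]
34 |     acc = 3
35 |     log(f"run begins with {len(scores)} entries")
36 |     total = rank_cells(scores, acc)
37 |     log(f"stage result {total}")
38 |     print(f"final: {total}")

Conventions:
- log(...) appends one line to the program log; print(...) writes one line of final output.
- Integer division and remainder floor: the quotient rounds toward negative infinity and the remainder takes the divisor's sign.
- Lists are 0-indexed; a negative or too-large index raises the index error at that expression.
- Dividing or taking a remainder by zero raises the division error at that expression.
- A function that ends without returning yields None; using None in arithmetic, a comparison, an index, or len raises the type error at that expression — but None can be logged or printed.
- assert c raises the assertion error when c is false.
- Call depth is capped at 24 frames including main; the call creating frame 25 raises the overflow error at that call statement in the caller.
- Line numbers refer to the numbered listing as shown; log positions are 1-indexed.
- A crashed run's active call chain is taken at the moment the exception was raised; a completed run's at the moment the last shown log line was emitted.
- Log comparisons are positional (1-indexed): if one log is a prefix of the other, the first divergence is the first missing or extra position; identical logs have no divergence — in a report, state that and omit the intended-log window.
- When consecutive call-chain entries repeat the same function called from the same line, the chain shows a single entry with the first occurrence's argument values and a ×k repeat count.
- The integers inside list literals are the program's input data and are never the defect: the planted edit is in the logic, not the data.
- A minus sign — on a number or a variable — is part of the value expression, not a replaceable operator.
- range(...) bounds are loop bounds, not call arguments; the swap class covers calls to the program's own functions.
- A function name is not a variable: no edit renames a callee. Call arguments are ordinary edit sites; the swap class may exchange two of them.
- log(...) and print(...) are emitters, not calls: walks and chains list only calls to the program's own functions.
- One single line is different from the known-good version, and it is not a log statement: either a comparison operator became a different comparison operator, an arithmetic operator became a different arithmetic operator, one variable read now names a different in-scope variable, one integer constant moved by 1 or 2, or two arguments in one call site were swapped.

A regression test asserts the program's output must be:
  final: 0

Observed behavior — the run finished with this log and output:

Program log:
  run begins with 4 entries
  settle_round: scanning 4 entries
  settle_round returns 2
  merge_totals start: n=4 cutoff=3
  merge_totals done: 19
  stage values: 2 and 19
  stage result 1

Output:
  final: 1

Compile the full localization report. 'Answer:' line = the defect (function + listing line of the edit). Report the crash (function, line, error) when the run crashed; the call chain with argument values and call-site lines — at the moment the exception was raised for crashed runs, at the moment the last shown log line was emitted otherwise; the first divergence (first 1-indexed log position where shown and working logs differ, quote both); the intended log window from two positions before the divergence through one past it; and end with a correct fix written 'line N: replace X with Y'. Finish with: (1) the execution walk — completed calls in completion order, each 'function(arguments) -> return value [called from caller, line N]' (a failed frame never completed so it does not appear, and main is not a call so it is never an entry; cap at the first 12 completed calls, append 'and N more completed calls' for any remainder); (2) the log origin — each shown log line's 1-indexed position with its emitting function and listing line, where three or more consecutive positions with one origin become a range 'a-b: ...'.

Answer: the defect is in rank_cells at line 30.
Key fact: Position 7 is the first bad log line: 'stage result 1' should read 'stage result 0'.
Call chain: main.
First divergence: at position 7 the run shows 'stage result 1' where the working version logs 'stage result 0'.
Intended log window:
  5: merge_totals done: 19
  6: stage values: 2 and 19
  7: stage result 0
Execution walk:
  settle_round([5, 10, 4, 3]) -> 2  [called from rank_cells, line 26]
  merge_totals([5, 10, 4, 3], 3) -> 19  [called from rank_cells, line 27]
  rank_cells([5, 10, 4, 3], 3) -> 1  [called from main, line 36]
Log origins:
  1 — main, line 35
  2 — settle_round, line 2
  3 — settle_round, line 7
  4 — merge_totals, line 11
  5 — merge_totals, line 16
  6 — rank_cells, line 28
  7 — main, line 37
A correct fix: line 30: replace `slot // slot` with `acc // slot`.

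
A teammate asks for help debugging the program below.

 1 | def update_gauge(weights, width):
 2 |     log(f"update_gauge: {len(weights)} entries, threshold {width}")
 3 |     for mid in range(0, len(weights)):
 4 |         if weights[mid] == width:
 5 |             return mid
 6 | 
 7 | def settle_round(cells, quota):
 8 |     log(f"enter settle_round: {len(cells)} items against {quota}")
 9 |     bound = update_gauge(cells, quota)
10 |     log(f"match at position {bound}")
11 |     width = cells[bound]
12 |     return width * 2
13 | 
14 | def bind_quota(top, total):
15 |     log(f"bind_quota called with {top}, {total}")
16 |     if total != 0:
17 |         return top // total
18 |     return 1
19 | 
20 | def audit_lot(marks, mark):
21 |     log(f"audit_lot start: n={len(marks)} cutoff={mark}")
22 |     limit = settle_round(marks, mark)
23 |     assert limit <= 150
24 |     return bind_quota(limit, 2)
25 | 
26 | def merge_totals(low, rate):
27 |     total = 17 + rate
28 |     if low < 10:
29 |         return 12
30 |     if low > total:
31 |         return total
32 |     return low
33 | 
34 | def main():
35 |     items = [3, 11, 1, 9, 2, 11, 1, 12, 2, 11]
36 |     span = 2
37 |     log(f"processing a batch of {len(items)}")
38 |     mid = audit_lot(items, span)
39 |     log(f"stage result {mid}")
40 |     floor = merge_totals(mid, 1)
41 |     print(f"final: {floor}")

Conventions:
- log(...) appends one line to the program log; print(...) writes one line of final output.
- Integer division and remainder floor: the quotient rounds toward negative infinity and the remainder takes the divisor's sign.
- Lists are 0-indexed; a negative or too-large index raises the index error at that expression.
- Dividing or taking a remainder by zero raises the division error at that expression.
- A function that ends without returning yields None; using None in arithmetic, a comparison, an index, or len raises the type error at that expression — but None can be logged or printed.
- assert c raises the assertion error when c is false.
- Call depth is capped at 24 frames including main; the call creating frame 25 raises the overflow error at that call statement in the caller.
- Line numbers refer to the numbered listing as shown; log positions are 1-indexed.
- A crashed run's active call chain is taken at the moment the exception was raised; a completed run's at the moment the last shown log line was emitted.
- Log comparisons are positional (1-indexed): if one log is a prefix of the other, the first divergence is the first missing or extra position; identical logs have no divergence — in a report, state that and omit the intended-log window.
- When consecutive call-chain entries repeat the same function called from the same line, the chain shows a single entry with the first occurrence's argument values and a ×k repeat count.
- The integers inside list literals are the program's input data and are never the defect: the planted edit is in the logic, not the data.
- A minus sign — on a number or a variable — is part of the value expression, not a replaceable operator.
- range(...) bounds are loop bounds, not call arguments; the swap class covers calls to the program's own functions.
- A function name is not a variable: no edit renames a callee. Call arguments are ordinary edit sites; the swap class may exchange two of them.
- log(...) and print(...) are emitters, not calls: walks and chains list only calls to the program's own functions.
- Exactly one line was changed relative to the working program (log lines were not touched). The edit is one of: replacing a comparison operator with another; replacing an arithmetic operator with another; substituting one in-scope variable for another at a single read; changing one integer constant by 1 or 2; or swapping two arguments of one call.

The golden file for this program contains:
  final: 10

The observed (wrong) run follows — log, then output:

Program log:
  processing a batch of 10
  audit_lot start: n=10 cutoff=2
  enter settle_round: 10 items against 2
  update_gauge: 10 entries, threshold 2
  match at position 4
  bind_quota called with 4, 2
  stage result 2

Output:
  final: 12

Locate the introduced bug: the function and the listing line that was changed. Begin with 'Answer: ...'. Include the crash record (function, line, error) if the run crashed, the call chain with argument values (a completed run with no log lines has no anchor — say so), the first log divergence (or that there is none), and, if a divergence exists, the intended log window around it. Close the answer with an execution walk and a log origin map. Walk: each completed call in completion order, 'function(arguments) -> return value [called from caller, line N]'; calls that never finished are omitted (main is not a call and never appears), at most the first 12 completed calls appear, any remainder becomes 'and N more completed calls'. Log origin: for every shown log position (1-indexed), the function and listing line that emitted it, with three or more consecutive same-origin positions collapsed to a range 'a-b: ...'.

Answer: the defect is in merge_totals at line 29.
Key observation: Log streams are identical — the defect surfaces only in the printed output.
Call chain: main.
First divergence: none (the log streams are identical).
Execution walk:
  update_gauge([3, 11, 1, 9, 2, 11, 1, 12, 2, 11], 2) -> 4  [called from settle_round, line 9]
  settle_round([3, 11, 1, 9, 2, 11, 1, 12, 2, 11], 2) -> 4  [called from audit_lot, line 22]
  bind_quota(4, 2) -> 2  [called from audit_lot, line 24]
  audit_lot([3, 11, 1, 9, 2, 11, 1, 12, 2, 11], 2) -> 2  [called from main, line 38]
  merge_totals(2, 1) -> 12  [called from main, line 40]
Log line origins:
  1 — main, line 37
  2 — audit_lot, line 21
  3 — settle_round, line 8
  4 — update_gauge, line 2
  5 — settle_round, line 10
  6 — bind_quota, line 15
  7 — main, line 39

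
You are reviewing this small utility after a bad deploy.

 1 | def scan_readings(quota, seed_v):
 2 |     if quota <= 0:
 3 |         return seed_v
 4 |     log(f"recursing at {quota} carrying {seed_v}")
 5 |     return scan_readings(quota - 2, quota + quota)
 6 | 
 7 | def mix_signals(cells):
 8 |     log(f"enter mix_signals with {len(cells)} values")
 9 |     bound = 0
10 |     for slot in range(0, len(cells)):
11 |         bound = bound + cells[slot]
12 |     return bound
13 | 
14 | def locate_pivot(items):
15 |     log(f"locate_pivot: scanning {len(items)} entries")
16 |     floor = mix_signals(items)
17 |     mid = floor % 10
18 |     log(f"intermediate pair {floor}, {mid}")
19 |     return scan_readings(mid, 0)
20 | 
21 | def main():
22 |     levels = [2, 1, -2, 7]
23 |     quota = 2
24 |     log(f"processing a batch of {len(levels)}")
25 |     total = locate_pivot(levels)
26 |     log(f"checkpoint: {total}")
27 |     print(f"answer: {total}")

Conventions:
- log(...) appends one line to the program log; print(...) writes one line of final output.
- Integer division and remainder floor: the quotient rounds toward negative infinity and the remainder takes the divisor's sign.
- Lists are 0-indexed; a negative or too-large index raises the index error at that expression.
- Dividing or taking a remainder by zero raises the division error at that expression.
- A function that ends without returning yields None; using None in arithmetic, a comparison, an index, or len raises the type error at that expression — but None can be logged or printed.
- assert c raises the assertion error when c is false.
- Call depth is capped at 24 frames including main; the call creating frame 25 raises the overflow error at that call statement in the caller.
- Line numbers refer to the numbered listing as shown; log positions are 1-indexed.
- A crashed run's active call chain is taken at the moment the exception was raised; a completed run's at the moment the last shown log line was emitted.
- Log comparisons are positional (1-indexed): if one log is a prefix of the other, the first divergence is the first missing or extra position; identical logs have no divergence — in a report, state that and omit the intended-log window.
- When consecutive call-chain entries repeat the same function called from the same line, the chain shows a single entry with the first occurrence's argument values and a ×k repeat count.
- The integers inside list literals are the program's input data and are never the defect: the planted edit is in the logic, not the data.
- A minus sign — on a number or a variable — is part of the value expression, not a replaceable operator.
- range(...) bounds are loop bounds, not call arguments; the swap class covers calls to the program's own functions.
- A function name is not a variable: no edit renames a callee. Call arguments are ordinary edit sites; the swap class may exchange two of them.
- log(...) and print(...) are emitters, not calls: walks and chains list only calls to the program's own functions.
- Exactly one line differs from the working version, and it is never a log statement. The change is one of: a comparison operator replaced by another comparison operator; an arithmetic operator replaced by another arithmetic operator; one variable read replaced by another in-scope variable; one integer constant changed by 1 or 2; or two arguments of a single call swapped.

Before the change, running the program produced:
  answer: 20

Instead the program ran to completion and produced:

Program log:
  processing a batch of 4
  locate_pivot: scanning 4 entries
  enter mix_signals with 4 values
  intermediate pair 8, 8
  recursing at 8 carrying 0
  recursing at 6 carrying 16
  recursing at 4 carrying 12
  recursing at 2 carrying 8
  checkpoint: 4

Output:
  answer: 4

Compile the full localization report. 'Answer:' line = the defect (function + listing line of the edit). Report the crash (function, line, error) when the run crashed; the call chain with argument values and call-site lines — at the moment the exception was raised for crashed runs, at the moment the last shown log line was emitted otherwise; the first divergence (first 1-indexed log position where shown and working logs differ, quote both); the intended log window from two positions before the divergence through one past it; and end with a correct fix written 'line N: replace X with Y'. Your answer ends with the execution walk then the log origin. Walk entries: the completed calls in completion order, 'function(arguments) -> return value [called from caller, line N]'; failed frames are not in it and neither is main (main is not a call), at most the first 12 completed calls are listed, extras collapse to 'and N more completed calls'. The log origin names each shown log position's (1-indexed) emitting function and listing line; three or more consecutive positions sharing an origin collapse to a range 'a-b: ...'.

Answer: the defect is in scan_readings at line 5.
The tell: Everything matches until log position 6, which reads 'recursing at 6 carrying 16' in place of 'recursing at 6 carrying 8'.
Call chain: main.
First divergence: position 6 — shown 'recursing at 6 carrying 16', intended 'recursing at 6 carrying 8'.
Intended log window:
  4: intermediate pair 8, 8
  5: recursing at 8 carrying 0
  6: recursing at 6 carrying 8
  7: recursing at 4 carrying 14
Execution walk:
  mix_signals([2, 1, -2, 7]) -> 8  [called from locate_pivot, line 16]
  scan_readings(0, 4) -> 4  [called from scan_readings, line 5]
  scan_readings(2, 8) -> 4  [called from scan_readings, line 5]
  scan_readings(4, 12) -> 4  [called from scan_readings, line 5]
  scan_readings(6, 16) -> 4  [called from scan_readings, line 5]
  scan_readings(8, 0) -> 4  [called from locate_pivot, line 19]
  locate_pivot([2, 1, -2, 7]) -> 4  [called from main, line 25]
Log origin:
  1: from main, line 24
  2: from locate_pivot, line 15
  3: from mix_signals, line 8
  4: from locate_pivot, line 18
  5-8: from scan_readings, line 4
  9: from main, line 26
A correct fix: line 5: replace `quota + quota` with `seed_v + quota`.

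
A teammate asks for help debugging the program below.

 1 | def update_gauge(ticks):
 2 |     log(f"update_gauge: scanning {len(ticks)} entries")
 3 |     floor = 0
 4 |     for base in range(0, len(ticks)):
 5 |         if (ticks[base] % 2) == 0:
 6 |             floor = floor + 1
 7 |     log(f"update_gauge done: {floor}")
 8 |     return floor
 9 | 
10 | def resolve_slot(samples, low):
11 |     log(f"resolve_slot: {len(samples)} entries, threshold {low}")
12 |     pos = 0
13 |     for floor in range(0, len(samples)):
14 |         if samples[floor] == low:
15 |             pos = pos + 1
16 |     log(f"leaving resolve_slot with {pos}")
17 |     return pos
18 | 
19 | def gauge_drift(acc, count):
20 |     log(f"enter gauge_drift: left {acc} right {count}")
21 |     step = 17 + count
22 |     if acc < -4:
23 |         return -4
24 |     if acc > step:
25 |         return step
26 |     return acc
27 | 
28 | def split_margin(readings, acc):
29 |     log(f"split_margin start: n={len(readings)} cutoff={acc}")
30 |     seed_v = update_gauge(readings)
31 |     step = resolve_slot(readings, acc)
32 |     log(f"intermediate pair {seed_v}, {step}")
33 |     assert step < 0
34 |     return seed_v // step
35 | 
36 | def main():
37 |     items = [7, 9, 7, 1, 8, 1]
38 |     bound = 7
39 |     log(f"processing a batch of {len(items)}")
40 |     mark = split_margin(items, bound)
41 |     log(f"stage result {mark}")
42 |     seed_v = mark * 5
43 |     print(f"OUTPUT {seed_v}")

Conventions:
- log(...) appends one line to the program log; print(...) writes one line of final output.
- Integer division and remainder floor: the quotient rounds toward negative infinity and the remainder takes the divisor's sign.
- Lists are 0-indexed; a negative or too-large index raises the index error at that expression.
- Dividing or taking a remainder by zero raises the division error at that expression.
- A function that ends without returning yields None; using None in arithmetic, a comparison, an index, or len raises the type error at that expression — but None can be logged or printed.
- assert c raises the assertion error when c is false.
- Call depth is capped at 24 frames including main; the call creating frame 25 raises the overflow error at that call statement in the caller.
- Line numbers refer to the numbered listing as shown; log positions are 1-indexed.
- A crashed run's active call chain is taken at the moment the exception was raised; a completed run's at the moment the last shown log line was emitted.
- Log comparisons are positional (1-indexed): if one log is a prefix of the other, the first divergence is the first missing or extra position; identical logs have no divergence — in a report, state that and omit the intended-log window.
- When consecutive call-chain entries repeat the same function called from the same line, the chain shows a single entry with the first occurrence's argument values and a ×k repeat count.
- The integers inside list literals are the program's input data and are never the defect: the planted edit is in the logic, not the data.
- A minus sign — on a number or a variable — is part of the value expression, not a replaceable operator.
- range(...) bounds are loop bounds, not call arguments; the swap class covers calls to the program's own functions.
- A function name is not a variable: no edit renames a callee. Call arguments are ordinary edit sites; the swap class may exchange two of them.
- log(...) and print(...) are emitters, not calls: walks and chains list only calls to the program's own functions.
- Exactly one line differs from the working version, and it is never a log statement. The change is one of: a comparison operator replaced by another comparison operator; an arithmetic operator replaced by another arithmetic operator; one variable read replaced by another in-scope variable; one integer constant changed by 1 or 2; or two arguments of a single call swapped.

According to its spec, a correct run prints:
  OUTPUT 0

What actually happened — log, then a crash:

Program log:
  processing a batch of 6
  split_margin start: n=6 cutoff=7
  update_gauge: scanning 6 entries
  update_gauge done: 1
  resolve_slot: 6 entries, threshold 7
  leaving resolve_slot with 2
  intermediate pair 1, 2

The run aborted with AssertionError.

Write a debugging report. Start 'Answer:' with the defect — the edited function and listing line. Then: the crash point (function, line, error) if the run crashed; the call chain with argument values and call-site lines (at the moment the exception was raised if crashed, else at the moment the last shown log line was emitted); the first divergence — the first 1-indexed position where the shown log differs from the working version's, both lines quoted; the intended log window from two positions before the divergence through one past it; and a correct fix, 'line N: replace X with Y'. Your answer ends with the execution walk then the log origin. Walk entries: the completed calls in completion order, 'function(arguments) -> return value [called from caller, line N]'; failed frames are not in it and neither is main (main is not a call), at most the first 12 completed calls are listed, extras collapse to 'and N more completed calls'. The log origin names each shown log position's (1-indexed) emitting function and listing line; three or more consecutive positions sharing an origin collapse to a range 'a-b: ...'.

Answer: the defect is in split_margin at line 33.
Key observation: A complete run would log 'stage result 0' next, but this one stopped at 7 lines.
Crash: split_margin, line 33, AssertionError.
Call chain: main -> split_margin([7, 9, 7, 1, 8, 1], 7) (called at line 40).
First divergence: position 8 (shown log ended at 7 lines; the working version continues: 'stage result 0').
Intended log window:
  6: leaving resolve_slot with 2
  7: intermediate pair 1, 2
  8: stage result 0
Execution walk:
  update_gauge([7, 9, 7, 1, 8, 1]) -> 1  [called from split_margin, line 30]
  resolve_slot([7, 9, 7, 1, 8, 1], 7) -> 2  [called from split_margin, line 31]
Log origin:
  1: logged in main at line 39
  2: logged in split_margin at line 29
  3: logged in update_gauge at line 2
  4: logged in update_gauge at line 7
  5: logged in resolve_slot at line 11
  6: logged in resolve_slot at line 16
  7: logged in split_margin at line 32
A correct fix: line 33: replace `<` with `>`.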